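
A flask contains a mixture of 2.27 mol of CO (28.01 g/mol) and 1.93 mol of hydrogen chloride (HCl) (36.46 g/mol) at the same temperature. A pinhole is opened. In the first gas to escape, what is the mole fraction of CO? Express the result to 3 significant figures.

Each component's effusion rate ∝ (its partial pressure)·(1/√M) ∝ n_i/√M_i.
x_CO(eff) = (n_CO/√M_CO) / (n_CO/√M_CO + n_HCl/√M_HCl)
= (2.27/√28.01) / (2.27/√28.01 + 1.93/√36.46) = 0.4289/(0.4289 + 0.3196) = 0.573.

0.573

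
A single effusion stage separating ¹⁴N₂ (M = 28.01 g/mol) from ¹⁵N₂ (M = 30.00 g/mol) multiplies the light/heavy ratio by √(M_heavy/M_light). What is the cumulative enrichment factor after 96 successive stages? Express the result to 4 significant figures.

26.96

Overall factor = α^96 with α = √(30.00/28.01), i.e. (30.00/28.01)^(96/2).
= 1.07105^48 = 26.96.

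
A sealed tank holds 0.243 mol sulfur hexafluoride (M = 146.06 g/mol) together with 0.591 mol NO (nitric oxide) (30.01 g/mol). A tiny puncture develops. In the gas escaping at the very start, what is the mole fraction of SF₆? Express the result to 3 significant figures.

The effusion rate of species i is ∝ p_i/√M_i ∝ n_i/√M_i.
x_SF₆(eff) = (n_SF₆/√M_SF₆) / (n_SF₆/√M_SF₆ + n_NO/√M_NO)
= (0.243/√146.06) / (0.243/√146.06 + 0.591/√30.01) = 0.02011/(0.02011 + 0.1079) = 0.157.

0.157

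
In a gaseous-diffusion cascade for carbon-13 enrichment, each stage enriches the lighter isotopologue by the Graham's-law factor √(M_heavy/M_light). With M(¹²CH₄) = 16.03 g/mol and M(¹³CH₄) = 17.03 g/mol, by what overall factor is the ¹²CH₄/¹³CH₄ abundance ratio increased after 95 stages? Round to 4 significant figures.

17.72

After 95 stages the ratio has grown by (√(17.03/16.03))^95 = (17.03/16.03)^(95/2).
= 1.06238^(95/2) = 17.72.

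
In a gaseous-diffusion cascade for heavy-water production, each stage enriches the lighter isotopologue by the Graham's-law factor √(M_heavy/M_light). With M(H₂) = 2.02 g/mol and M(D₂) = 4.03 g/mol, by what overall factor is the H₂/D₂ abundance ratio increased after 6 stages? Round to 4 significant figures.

7.941

Overall factor = α^6 with α = √(4.03/2.02), i.e. (4.03/2.02)^(6/2).
= 1.99505^3 = 7.941.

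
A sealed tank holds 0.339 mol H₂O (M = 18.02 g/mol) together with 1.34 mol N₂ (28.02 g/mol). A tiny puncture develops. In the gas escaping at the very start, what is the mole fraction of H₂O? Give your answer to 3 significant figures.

0.240

Effusion rate of each component ∝ n_i/√M_i (partial pressure × 1/√M).
x_H₂O(eff) = (n_H₂O/√M_H₂O) / (n_H₂O/√M_H₂O + n_N₂/√M_N₂)
= (0.339/√18.02) / (0.339/√18.02 + 1.34/√28.02) = 0.07986/(0.07986 + 0.2531) = 0.240.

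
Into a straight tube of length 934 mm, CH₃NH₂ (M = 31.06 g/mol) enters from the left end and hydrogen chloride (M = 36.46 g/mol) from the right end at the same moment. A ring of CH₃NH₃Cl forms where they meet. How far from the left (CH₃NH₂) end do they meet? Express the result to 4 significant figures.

485.7 mm

The fronts meet when d_CH₃NH₂ + d_HCl = L with d_CH₃NH₂/d_HCl = √(M_HCl/M_CH₃NH₂) (Graham's law). Here √(M_HCl/M_CH₃NH₂) = √(36.46/31.06) = 1.083.
With d_CH₃NH₂ + d_HCl = 934 mm, d_HCl = 934/(1 + 1.083) = 448.3 mm.
d_CH₃NH₂ = 934 − 448.3 = 485.7 mm.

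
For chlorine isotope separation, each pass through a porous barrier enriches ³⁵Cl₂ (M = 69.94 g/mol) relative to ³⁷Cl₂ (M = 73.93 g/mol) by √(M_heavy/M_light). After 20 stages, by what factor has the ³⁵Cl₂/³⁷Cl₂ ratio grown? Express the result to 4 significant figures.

Each stage multiplies the ratio by α = √(73.93/69.94), so after 20 stages the overall factor is α^20 = (73.93/69.94)^(20/2).
= 1.05705^10 = 1.742.

1.742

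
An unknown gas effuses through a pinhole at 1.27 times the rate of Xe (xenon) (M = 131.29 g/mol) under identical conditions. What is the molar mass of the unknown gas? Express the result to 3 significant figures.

81.4 g/mol

Graham's law gives rate_X/rate_Xe = √(M_Xe/M_X).
1.27 = √(131.29/M_X)
M_X = 131.29 / 1.27² = 131.29 / 1.613 = 81.4 g/mol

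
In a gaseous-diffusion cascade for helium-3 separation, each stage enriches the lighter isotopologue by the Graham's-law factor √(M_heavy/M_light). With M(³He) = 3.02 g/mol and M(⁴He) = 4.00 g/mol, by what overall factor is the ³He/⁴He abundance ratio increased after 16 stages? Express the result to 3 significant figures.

9.47

Each stage multiplies the ratio by α = √(4.00/3.02), so after 16 stages the overall factor is α^16 = (4.00/3.02)^(16/2).
= 1.32450^8 = 9.47.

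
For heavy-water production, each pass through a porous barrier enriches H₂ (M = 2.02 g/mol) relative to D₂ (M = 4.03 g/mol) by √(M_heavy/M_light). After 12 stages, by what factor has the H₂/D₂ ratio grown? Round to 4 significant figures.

The single-stage factor is √(M_heavy/M_light), so 12 stages give [√(4.03/2.02)]^12 = (4.03/2.02)^(12/2).
= 1.99505^6 = 63.06.

63.06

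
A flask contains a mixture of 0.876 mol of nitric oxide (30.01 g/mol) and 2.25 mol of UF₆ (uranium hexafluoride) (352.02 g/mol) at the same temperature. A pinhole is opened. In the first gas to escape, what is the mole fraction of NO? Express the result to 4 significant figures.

Rate_i ∝ x_i/√M_i (Graham's law weighted by mole fraction), so the effusate composition follows n_i/√M_i.
So x_NO in the escaping gas = (n_NO/√M_NO) / Σ(n_i/√M_i)
= (0.876/√30.01) / (0.876/√30.01 + 2.25/√352.02) = 0.1599/(0.1599 + 0.1199) = 0.5714.

0.5714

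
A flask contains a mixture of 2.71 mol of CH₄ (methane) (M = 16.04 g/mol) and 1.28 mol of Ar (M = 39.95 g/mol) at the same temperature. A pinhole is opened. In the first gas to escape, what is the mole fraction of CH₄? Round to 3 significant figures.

0.770

Effusion rate of each component ∝ n_i/√M_i (partial pressure × 1/√M).
So x_CH₄ in the escaping gas = (n_CH₄/√M_CH₄) / Σ(n_i/√M_i)
= (2.71/√16.04) / (2.71/√16.04 + 1.28/√39.95) = 0.6767/(0.6767 + 0.2025) = 0.770.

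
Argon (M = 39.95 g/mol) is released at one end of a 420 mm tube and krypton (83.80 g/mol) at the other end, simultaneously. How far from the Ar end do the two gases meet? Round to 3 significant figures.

248 mm

In equal time, each gas travels a distance ∝ its rate ∝ 1/√M, so d_Ar/d_Kr = √(M_Kr/M_Ar) = √(83.80/39.95) = 1.448.
With d_Ar + d_Kr = 420 mm, d_Kr = 420/(1 + 1.448) = 171.5 mm.
d_Ar = 420 − 171.5 = 248 mm.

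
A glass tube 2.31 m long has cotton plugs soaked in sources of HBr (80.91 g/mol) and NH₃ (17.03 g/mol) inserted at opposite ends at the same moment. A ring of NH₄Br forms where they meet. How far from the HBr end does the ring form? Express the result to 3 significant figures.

Graham's law gives d_HBr/d_NH₃ = rate_HBr/rate_NH₃ = √(M_NH₃/M_HBr) = √(17.03/80.91) = 0.4588.
With d_HBr + d_NH₃ = 2.31 m, d_NH₃ = 2.31/(1 + 0.4588) = 1.584 m.
d_HBr = 2.31 − 1.584 = 0.726 m.

0.726 m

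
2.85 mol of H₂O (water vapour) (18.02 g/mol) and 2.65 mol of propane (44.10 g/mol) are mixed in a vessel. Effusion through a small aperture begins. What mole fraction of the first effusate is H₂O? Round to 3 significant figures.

0.627

Each component's effusion rate ∝ (its partial pressure)·(1/√M) ∝ n_i/√M_i.
Mole fraction of H₂O in the effusate = (n_H₂O/√M_H₂O) / (n_H₂O/√M_H₂O + n_C₃H₈/√M_C₃H₈)
= (2.85/√18.02) / (2.85/√18.02 + 2.65/√44.10) = 0.6714/(0.6714 + 0.3990) = 0.627.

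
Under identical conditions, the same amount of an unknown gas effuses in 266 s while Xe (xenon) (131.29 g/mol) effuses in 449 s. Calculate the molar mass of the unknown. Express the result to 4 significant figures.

46.08 g/mol

Since effusion rate ∝ 1/√M, t_X/t_Xe = √(M_X/M_Xe).
266/449 = 0.5924 = √(M_X/131.29)
M_X = 131.29 × 0.5924² = 131.29 × 0.3510 = 46.08 g/mol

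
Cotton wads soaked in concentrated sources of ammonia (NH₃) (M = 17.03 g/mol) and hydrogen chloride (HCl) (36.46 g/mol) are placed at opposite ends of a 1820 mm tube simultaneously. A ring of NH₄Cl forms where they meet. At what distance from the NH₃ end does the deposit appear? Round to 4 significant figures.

1081 mm

The fronts meet when d_NH₃ + d_HCl = L with d_NH₃/d_HCl = √(M_HCl/M_NH₃) (Graham's law). Here √(M_HCl/M_NH₃) = √(36.46/17.03) = 1.463.
With d_NH₃ + d_HCl = 1820 mm, d_HCl = 1820/(1 + 1.463) = 738.9 mm.
d_NH₃ = 1820 − 738.9 = 1081 mm.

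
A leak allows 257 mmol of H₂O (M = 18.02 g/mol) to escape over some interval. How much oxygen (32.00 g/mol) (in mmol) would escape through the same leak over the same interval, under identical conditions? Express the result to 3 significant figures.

193 mmol

Since effusion rate ∝ 1/√M, rate_O₂/rate_H₂O = √(M_H₂O/M_O₂) = √(18.02/32.00) = √0.5631 = 0.7504.
So the amount for O₂ is 257 × 0.7504 = 193 mmol.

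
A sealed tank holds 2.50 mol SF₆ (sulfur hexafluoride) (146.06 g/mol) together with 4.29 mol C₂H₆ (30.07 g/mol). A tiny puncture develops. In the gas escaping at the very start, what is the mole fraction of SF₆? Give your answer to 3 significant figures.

0.209

Effusion rate of each component ∝ n_i/√M_i (partial pressure × 1/√M).
Mole fraction of SF₆ in the effusate = (n_SF₆/√M_SF₆) / (n_SF₆/√M_SF₆ + n_C₂H₆/√M_C₂H₆)
= (2.50/√146.06) / (2.50/√146.06 + 4.29/√30.07) = 0.2069/(0.2069 + 0.7823) = 0.209.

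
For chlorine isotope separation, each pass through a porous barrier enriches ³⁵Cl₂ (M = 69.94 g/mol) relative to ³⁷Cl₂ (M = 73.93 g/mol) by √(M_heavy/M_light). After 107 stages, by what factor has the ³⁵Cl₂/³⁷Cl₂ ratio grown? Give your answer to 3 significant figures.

19.5

The single-stage factor is √(M_heavy/M_light), so 107 stages give [√(73.93/69.94)]^107 = (73.93/69.94)^(107/2).
= 1.05705^(107/2) = 19.5.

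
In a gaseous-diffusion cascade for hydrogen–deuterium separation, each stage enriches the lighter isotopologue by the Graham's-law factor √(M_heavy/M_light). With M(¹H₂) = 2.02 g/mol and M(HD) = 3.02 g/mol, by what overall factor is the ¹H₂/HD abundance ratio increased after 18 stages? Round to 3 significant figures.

Overall factor = α^18 with α = √(3.02/2.02), i.e. (3.02/2.02)^(18/2).
= 1.49505^9 = 37.3.

37.3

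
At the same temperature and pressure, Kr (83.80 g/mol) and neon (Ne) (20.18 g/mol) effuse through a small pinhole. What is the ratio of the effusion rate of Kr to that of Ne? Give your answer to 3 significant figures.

0.491

Since effusion rate ∝ 1/√M, rate_Kr/rate_Ne = √(M_Ne/M_Kr) = √(20.18/83.80) = √0.2408 = 0.491.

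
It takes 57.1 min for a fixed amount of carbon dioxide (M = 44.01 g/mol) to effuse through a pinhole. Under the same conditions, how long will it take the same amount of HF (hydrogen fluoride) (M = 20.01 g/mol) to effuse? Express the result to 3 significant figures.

Using Graham's law: t_HF/t_CO₂ = √(M_HF/M_CO₂) = √(20.01/44.01) = √0.4547 = 0.6743.
So the time for HF is 57.1 × 0.6743 = 38.5 min.

38.5 min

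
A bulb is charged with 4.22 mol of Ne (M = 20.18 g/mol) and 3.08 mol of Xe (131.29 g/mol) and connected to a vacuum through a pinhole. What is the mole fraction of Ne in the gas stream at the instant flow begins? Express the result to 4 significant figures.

0.7775

Each component's effusion rate ∝ (its partial pressure)·(1/√M) ∝ n_i/√M_i.
So x_Ne in the escaping gas = (n_Ne/√M_Ne) / Σ(n_i/√M_i)
= (4.22/√20.18) / (4.22/√20.18 + 3.08/√131.29) = 0.9394/(0.9394 + 0.2688) = 0.7775.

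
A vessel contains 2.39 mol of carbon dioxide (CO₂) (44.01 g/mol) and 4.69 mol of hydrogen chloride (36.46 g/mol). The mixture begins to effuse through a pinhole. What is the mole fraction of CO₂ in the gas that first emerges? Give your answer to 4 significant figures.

The effusion rate of species i is ∝ p_i/√M_i ∝ n_i/√M_i.
x_CO₂(eff) = (n_CO₂/√M_CO₂) / (n_CO₂/√M_CO₂ + n_HCl/√M_HCl)
= (2.39/√44.01) / (2.39/√44.01 + 4.69/√36.46) = 0.3603/(0.3603 + 0.7767) = 0.3169.

0.3169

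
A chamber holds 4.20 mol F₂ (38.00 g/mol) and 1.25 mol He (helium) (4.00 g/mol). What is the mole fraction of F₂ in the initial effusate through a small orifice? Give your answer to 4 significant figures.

Rate_i ∝ x_i/√M_i (Graham's law weighted by mole fraction), so the effusate composition follows n_i/√M_i.
Mole fraction of F₂ in the effusate = (n_F₂/√M_F₂) / (n_F₂/√M_F₂ + n_He/√M_He)
= (4.20/√38.00) / (4.20/√38.00 + 1.25/√4.00) = 0.6813/(0.6813 + 0.6250) = 0.5216.

0.5216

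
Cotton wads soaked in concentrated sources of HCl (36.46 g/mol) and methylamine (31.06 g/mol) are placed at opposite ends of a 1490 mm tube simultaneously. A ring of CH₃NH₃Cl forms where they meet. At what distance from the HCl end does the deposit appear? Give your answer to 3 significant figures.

In equal time, each gas travels a distance ∝ its rate ∝ 1/√M, so d_HCl/d_CH₃NH₂ = √(M_CH₃NH₂/M_HCl) = √(31.06/36.46) = 0.9230.
With d_HCl + d_CH₃NH₂ = 1490 mm, d_CH₃NH₂ = 1490/(1 + 0.9230) = 774.8 mm.
d_HCl = 1490 − 774.8 = 715 mm.

715 mm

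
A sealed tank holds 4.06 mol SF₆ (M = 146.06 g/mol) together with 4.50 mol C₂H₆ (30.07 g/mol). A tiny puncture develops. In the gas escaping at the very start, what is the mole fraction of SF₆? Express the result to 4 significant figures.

0.2905

The effusion rate of species i is ∝ p_i/√M_i ∝ n_i/√M_i.
So x_SF₆ in the escaping gas = (n_SF₆/√M_SF₆) / Σ(n_i/√M_i)
= (4.06/√146.06) / (4.06/√146.06 + 4.50/√30.07) = 0.3359/(0.3359 + 0.8206) = 0.2905.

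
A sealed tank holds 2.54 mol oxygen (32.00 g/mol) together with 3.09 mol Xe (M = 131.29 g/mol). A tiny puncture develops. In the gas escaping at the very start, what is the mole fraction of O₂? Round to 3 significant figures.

Effusion rate of each component ∝ n_i/√M_i (partial pressure × 1/√M).
x_O₂(eff) = (n_O₂/√M_O₂) / (n_O₂/√M_O₂ + n_Xe/√M_Xe)
= (2.54/√32.00) / (2.54/√32.00 + 3.09/√131.29) = 0.4490/(0.4490 + 0.2697) = 0.625.

0.625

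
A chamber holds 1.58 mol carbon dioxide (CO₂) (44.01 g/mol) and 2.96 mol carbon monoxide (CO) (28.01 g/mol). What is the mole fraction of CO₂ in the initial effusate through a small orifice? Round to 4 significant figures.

Each component's effusion rate ∝ (its partial pressure)·(1/√M) ∝ n_i/√M_i.
So x_CO₂ in the escaping gas = (n_CO₂/√M_CO₂) / Σ(n_i/√M_i)
= (1.58/√44.01) / (1.58/√44.01 + 2.96/√28.01) = 0.2382/(0.2382 + 0.5593) = 0.2987.

0.2987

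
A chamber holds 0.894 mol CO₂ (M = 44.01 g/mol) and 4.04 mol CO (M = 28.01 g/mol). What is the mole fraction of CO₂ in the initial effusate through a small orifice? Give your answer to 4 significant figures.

0.1500

The effusion rate of species i is ∝ p_i/√M_i ∝ n_i/√M_i.
Mole fraction of CO₂ in the effusate = (n_CO₂/√M_CO₂) / (n_CO₂/√M_CO₂ + n_CO/√M_CO)
= (0.894/√44.01) / (0.894/√44.01 + 4.04/√28.01) = 0.1348/(0.1348 + 0.7634) = 0.1500.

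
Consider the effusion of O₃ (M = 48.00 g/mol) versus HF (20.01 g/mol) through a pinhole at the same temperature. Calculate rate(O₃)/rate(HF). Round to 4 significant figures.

Graham's law gives rate_O₃/rate_HF = √(M_HF/M_O₃) = √(20.01/48.00) = √0.4169 = 0.6457.

0.6457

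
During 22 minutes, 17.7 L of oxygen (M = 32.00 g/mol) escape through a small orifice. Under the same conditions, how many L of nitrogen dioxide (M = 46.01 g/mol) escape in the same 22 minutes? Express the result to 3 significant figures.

From Graham's law, rate_NO₂/rate_O₂ = √(M_O₂/M_NO₂) = √(32.00/46.01) = √0.6955 = 0.8340.
So the volume for NO₂ is 17.7 × 0.8340 = 14.8 L.

14.8 L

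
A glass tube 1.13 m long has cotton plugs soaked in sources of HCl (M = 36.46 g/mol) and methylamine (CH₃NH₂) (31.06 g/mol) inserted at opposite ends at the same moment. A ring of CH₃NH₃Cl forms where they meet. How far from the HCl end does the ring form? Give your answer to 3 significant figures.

0.542 m

Distances travelled in equal time are proportional to diffusion rates, so d_HCl/d_CH₃NH₂ = √(M_CH₃NH₂/M_HCl) = √(31.06/36.46) = 0.9230.
With d_HCl + d_CH₃NH₂ = 1.13 m, d_CH₃NH₂ = 1.13/(1 + 0.9230) = 0.5876 m.
d_HCl = 1.13 − 0.5876 = 0.542 m.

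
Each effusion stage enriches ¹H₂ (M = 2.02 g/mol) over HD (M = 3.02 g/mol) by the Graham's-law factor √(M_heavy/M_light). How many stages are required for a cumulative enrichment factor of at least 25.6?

17

Per stage α = (3.02/2.02)^(1/2) = 1.49505^0.5, giving ln α = 0.2011.
Need α^N ≥ 25.6 ⇒ N ≥ ln(25.6) / ln α = 3.243 / 0.2011 = 16.13.
Rounding up, N = 17 stages.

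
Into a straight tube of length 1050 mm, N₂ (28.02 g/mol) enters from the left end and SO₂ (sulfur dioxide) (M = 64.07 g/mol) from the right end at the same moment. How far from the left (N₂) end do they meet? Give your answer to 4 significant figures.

Graham's law gives d_N₂/d_SO₂ = rate_N₂/rate_SO₂ = √(M_SO₂/M_N₂) = √(64.07/28.02) = 1.512.
With d_N₂ + d_SO₂ = 1050 mm, d_SO₂ = 1050/(1 + 1.512) = 418.0 mm.
d_N₂ = 1050 − 418.0 = 632.0 mm.

632.0 mm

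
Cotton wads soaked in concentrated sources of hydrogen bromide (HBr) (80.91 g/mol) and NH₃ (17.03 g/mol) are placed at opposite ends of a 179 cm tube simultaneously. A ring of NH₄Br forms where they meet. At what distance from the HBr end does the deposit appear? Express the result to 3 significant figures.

56.3 cm

The fronts meet when d_HBr + d_NH₃ = L with d_HBr/d_NH₃ = √(M_NH₃/M_HBr) (Graham's law). Here √(M_NH₃/M_HBr) = √(17.03/80.91) = 0.4588.
With d_HBr + d_NH₃ = 179 cm, d_NH₃ = 179/(1 + 0.4588) = 122.7 cm.
d_HBr = 179 − 122.7 = 56.3 cm.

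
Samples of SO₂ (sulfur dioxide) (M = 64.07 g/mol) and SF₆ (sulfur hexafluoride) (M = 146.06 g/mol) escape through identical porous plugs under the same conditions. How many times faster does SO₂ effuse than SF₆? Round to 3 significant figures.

From Graham's law, rate_SO₂/rate_SF₆ = √(M_SF₆/M_SO₂) = √(146.06/64.07) = √2.280 = 1.51.

1.51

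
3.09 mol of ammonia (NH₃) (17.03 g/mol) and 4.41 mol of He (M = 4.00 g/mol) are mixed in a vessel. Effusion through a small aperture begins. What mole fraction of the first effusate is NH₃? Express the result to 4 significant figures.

0.2535

Rate_i ∝ x_i/√M_i (Graham's law weighted by mole fraction), so the effusate composition follows n_i/√M_i.
x_NH₃(eff) = (n_NH₃/√M_NH₃) / (n_NH₃/√M_NH₃ + n_He/√M_He)
= (3.09/√17.03) / (3.09/√17.03 + 4.41/√4.00) = 0.7488/(0.7488 + 2.205) = 0.2535.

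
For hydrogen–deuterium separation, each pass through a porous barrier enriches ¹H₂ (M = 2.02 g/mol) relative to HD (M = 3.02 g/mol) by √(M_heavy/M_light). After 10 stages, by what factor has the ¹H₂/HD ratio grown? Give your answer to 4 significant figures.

7.469

The single-stage factor is √(M_heavy/M_light), so 10 stages give [√(3.02/2.02)]^10 = (3.02/2.02)^(10/2).
= 1.49505^5 = 7.469.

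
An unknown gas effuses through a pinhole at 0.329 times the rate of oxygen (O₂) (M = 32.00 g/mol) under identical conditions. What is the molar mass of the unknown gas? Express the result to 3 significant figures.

Graham's law gives rate_X/rate_O₂ = √(M_O₂/M_X).
0.329 = √(32.00/M_X)
M_X = 32.00 / 0.329² = 32.00 / 0.1082 = 296 g/mol

296 g/mol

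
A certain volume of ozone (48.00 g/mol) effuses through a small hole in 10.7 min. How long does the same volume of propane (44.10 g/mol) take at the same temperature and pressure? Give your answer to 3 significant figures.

10.3 min

Graham's law gives t_C₃H₈/t_O₃ = √(M_C₃H₈/M_O₃) = √(44.10/48.00) = √0.9188 = 0.9585.
So the time for C₃H₈ is 10.7 × 0.9585 = 10.3 min.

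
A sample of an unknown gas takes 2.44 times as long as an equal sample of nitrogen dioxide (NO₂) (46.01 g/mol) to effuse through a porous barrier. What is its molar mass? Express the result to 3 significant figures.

274 g/mol

Since effusion rate ∝ 1/√M, t_X/t_NO₂ = √(M_X/M_NO₂).
2.44 = √(M_X/46.01)
M_X = 46.01 × 2.44² = 46.01 × 5.954 = 274 g/mol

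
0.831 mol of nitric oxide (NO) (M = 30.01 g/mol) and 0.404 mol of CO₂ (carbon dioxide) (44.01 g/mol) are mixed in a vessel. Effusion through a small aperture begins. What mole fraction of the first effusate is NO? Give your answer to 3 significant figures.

0.714

Effusion rate of each component ∝ n_i/√M_i (partial pressure × 1/√M).
x_NO(eff) = (n_NO/√M_NO) / (n_NO/√M_NO + n_CO₂/√M_CO₂)
= (0.831/√30.01) / (0.831/√30.01 + 0.404/√44.01) = 0.1517/(0.1517 + 0.06090) = 0.714.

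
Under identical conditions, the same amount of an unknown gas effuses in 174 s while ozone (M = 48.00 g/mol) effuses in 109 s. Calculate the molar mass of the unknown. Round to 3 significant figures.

By Graham's law, t_X/t_O₃ = √(M_X/M_O₃).
174/109 = 1.596 = √(M_X/48.00)
M_X = 48.00 × 1.596² = 48.00 × 2.548 = 122 g/mol

122 g/mol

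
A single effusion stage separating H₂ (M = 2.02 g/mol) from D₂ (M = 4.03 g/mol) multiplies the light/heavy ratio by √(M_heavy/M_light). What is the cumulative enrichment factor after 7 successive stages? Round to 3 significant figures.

11.2

Each stage multiplies the ratio by α = √(4.03/2.02), so after 7 stages the overall factor is α^7 = (4.03/2.02)^(7/2).
= 1.99505^(7/2) = 11.2.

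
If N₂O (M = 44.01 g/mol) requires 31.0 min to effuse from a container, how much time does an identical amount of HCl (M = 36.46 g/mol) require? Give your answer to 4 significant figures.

By Graham's law, t_HCl/t_N₂O = √(M_HCl/M_N₂O) = √(36.46/44.01) = √0.8284 = 0.9102.
So the time for HCl is 31.0 × 0.9102 = 28.22 min.

28.22 min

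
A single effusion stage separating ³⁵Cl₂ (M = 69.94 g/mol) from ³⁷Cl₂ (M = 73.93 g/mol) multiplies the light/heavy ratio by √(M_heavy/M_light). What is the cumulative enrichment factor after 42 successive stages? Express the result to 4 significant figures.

Overall factor = α^42 with α = √(73.93/69.94), i.e. (73.93/69.94)^(42/2).
= 1.05705^21 = 3.206.

3.206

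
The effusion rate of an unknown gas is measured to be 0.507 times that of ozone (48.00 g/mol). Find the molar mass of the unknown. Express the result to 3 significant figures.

From Graham's law, rate_X/rate_O₃ = √(M_O₃/M_X).
0.507 = √(48.00/M_X)
M_X = 48.00 / 0.507² = 48.00 / 0.2570 = 187 g/mol

187 g/mol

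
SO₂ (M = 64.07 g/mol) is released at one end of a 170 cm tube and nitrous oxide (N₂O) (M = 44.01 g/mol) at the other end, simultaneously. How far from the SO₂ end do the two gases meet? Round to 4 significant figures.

Graham's law gives d_SO₂/d_N₂O = rate_SO₂/rate_N₂O = √(M_N₂O/M_SO₂) = √(44.01/64.07) = 0.8288.
With d_SO₂ + d_N₂O = 170 cm, d_N₂O = 170/(1 + 0.8288) = 92.96 cm.
d_SO₂ = 170 − 92.96 = 77.04 cm.

77.04 cm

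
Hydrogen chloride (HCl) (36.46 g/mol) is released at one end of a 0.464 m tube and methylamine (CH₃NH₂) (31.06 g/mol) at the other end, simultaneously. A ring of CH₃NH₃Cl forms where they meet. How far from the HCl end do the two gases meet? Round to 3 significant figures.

0.223 m

Graham's law gives d_HCl/d_CH₃NH₂ = rate_HCl/rate_CH₃NH₂ = √(M_CH₃NH₂/M_HCl) = √(31.06/36.46) = 0.9230.
With d_HCl + d_CH₃NH₂ = 0.464 m, d_CH₃NH₂ = 0.464/(1 + 0.9230) = 0.2413 m.
d_HCl = 0.464 − 0.2413 = 0.223 m.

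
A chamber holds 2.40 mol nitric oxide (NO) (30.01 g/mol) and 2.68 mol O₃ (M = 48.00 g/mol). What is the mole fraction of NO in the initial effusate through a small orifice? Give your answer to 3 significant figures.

0.531

The effusion rate of species i is ∝ p_i/√M_i ∝ n_i/√M_i.
Mole fraction of NO in the effusate = (n_NO/√M_NO) / (n_NO/√M_NO + n_O₃/√M_O₃)
= (2.40/√30.01) / (2.40/√30.01 + 2.68/√48.00) = 0.4381/(0.4381 + 0.3868) = 0.531.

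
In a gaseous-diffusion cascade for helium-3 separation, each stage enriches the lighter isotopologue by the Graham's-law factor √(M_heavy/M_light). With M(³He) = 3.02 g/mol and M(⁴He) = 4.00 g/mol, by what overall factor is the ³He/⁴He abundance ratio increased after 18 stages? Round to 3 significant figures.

The single-stage factor is √(M_heavy/M_light), so 18 stages give [√(4.00/3.02)]^18 = (4.00/3.02)^(18/2).
= 1.32450^9 = 12.5.

12.5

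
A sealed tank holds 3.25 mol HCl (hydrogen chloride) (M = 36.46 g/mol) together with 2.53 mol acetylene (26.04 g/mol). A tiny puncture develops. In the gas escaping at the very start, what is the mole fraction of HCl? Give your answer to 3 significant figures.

0.521

Each component's effusion rate ∝ (its partial pressure)·(1/√M) ∝ n_i/√M_i.
So x_HCl in the escaping gas = (n_HCl/√M_HCl) / Σ(n_i/√M_i)
= (3.25/√36.46) / (3.25/√36.46 + 2.53/√26.04) = 0.5382/(0.5382 + 0.4958) = 0.521.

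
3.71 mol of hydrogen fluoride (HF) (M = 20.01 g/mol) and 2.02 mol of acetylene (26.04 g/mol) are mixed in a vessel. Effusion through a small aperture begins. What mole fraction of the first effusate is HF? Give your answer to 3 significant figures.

The effusion rate of species i is ∝ p_i/√M_i ∝ n_i/√M_i.
So x_HF in the escaping gas = (n_HF/√M_HF) / Σ(n_i/√M_i)
= (3.71/√20.01) / (3.71/√20.01 + 2.02/√26.04) = 0.8294/(0.8294 + 0.3959) = 0.677.

0.677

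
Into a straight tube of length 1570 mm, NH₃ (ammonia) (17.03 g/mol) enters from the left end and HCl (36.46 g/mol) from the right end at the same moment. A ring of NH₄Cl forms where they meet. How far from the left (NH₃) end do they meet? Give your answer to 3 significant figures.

The fronts meet when d_NH₃ + d_HCl = L with d_NH₃/d_HCl = √(M_HCl/M_NH₃) (Graham's law). Here √(M_HCl/M_NH₃) = √(36.46/17.03) = 1.463.
With d_NH₃ + d_HCl = 1570 mm, d_HCl = 1570/(1 + 1.463) = 637.4 mm.
d_NH₃ = 1570 − 637.4 = 933 mm.

933 mm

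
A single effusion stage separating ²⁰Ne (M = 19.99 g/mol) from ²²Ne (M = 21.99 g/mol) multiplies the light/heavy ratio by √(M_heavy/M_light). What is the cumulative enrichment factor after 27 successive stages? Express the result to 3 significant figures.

3.62

The single-stage factor is √(M_heavy/M_light), so 27 stages give [√(21.99/19.99)]^27 = (21.99/19.99)^(27/2).
= 1.10005^(27/2) = 3.62.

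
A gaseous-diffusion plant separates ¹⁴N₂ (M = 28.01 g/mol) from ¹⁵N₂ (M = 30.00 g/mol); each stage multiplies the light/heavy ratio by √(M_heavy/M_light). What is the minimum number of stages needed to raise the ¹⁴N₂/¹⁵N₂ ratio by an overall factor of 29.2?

99

With α = √(30.00/28.01) per stage, ln α = ½ ln(1.07105) = 0.03432.
Need α^N ≥ 29.2 ⇒ N ≥ ln(29.2) / ln α = 3.374 / 0.03432 = 98.32.
Rounding up, N = 99 stages.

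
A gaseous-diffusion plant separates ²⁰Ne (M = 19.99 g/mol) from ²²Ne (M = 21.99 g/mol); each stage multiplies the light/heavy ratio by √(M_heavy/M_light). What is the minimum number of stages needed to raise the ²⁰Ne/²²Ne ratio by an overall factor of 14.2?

56

With α = √(21.99/19.99) per stage, ln α = ½ ln(1.10005) = 0.04768.
Need α^N ≥ 14.2 ⇒ N ≥ ln(14.2) / ln α = 2.653 / 0.04768 = 55.65.
Minimum whole number of stages: N = 56.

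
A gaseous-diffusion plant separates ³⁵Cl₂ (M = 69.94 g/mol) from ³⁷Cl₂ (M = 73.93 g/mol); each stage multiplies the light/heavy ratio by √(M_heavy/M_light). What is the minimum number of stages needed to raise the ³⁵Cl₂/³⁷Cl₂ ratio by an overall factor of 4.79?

57

Per stage α = (73.93/69.94)^(1/2) = 1.05705^0.5, giving ln α = 0.02774.
Need α^N ≥ 4.79 ⇒ N ≥ ln(4.79) / ln α = 1.567 / 0.02774 = 56.47.
Minimum whole number of stages: N = 57.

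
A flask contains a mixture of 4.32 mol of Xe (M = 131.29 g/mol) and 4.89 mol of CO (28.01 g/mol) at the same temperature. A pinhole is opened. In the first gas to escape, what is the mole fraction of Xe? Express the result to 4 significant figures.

0.2898

Rate_i ∝ x_i/√M_i (Graham's law weighted by mole fraction), so the effusate composition follows n_i/√M_i.
Mole fraction of Xe in the effusate = (n_Xe/√M_Xe) / (n_Xe/√M_Xe + n_CO/√M_CO)
= (4.32/√131.29) / (4.32/√131.29 + 4.89/√28.01) = 0.3770/(0.3770 + 0.9240) = 0.2898.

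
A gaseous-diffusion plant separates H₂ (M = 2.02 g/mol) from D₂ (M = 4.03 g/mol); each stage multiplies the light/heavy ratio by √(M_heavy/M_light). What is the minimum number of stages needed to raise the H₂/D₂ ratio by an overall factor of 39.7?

With α = √(4.03/2.02) per stage, ln α = ½ ln(1.99505) = 0.3453.
Need α^N ≥ 39.7 ⇒ N ≥ ln(39.7) / ln α = 3.681 / 0.3453 = 10.66.
So at least 11 stages are needed.

11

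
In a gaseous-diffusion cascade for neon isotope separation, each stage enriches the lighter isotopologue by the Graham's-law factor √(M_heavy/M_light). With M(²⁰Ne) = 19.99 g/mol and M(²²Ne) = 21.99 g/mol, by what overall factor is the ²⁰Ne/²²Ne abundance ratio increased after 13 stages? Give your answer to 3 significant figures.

1.86

The single-stage factor is √(M_heavy/M_light), so 13 stages give [√(21.99/19.99)]^13 = (21.99/19.99)^(13/2).
= 1.10005^(13/2) = 1.86.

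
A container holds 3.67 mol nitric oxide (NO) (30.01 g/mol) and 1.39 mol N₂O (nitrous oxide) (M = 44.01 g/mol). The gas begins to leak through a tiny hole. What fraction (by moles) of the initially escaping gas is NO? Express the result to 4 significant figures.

The effusion rate of species i is ∝ p_i/√M_i ∝ n_i/√M_i.
x_NO(eff) = (n_NO/√M_NO) / (n_NO/√M_NO + n_N₂O/√M_N₂O)
= (3.67/√30.01) / (3.67/√30.01 + 1.39/√44.01) = 0.6699/(0.6699 + 0.2095) = 0.7618.

0.7618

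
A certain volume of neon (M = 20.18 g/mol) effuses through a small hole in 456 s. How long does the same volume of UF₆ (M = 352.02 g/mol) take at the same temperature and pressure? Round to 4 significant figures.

Graham's law gives t_UF₆/t_Ne = √(M_UF₆/M_Ne) = √(352.02/20.18) = √17.44 = 4.177.
So the time for UF₆ is 456 × 4.177 = 1905 s.

1905 s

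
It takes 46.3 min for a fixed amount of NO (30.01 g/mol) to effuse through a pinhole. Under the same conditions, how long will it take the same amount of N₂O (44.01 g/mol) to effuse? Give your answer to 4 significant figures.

56.07 min

From Graham's law, t_N₂O/t_NO = √(M_N₂O/M_NO) = √(44.01/30.01) = √1.467 = 1.211.
So the time for N₂O is 46.3 × 1.211 = 56.07 min.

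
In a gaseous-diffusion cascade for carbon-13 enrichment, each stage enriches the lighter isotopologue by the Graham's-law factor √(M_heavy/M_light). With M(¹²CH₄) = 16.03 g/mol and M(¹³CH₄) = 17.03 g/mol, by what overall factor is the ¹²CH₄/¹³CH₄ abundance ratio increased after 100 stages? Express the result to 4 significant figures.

Overall factor = α^100 with α = √(17.03/16.03), i.e. (17.03/16.03)^(100/2).
= 1.06238^50 = 20.61.

20.61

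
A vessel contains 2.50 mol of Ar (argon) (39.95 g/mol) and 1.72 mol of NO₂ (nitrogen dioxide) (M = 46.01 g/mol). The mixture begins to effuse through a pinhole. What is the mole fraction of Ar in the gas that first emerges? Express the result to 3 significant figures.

Effusion rate of each component ∝ n_i/√M_i (partial pressure × 1/√M).
x_Ar(eff) = (n_Ar/√M_Ar) / (n_Ar/√M_Ar + n_NO₂/√M_NO₂)
= (2.50/√39.95) / (2.50/√39.95 + 1.72/√46.01) = 0.3955/(0.3955 + 0.2536) = 0.609.

0.609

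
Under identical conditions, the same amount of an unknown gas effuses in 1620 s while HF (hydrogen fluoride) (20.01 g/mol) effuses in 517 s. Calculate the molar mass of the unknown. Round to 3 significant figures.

196 g/mol

Since effusion rate ∝ 1/√M, t_X/t_HF = √(M_X/M_HF).
1620/517 = 3.133 = √(M_X/20.01)
M_X = 20.01 × 3.133² = 20.01 × 9.819 = 196 g/mol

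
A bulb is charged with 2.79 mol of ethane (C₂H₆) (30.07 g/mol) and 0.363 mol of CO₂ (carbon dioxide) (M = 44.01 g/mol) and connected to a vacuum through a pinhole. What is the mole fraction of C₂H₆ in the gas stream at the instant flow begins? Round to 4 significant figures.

0.9029

The effusion rate of species i is ∝ p_i/√M_i ∝ n_i/√M_i.
Mole fraction of C₂H₆ in the effusate = (n_C₂H₆/√M_C₂H₆) / (n_C₂H₆/√M_C₂H₆ + n_CO₂/√M_CO₂)
= (2.79/√30.07) / (2.79/√30.07 + 0.363/√44.01) = 0.5088/(0.5088 + 0.05472) = 0.9029.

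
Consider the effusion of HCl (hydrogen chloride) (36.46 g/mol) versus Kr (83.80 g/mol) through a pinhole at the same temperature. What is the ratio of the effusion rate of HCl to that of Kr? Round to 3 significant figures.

1.52

From Graham's law, rate_HCl/rate_Kr = √(M_Kr/M_HCl) = √(83.80/36.46) = √2.298 = 1.52.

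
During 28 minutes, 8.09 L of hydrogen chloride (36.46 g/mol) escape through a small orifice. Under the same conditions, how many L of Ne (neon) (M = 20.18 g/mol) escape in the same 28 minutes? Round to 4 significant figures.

Using Graham's law: rate_Ne/rate_HCl = √(M_HCl/M_Ne) = √(36.46/20.18) = √1.807 = 1.344.
So the volume for Ne is 8.09 × 1.344 = 10.87 L.

10.87 L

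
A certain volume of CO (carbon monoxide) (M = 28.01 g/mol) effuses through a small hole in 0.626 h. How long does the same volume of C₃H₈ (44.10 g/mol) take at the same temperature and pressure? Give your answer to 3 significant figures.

From Graham's law, t_C₃H₈/t_CO = √(M_C₃H₈/M_CO) = √(44.10/28.01) = √1.574 = 1.255.
So the time for C₃H₈ is 0.626 × 1.255 = 0.785 h.

0.785 h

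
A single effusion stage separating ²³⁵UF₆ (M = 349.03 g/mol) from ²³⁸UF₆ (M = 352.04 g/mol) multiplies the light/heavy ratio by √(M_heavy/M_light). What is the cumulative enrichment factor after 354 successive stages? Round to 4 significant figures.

The single-stage factor is √(M_heavy/M_light), so 354 stages give [√(352.04/349.03)]^354 = (352.04/349.03)^(354/2).
= 1.00862^177 = 4.572.

4.572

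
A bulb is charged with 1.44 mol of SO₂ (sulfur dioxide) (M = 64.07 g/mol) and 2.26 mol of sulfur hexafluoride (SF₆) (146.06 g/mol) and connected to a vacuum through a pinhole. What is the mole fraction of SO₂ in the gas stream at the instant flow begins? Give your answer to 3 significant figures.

0.490

The effusion rate of species i is ∝ p_i/√M_i ∝ n_i/√M_i.
Mole fraction of SO₂ in the effusate = (n_SO₂/√M_SO₂) / (n_SO₂/√M_SO₂ + n_SF₆/√M_SF₆)
= (1.44/√64.07) / (1.44/√64.07 + 2.26/√146.06) = 0.1799/(0.1799 + 0.1870) = 0.490.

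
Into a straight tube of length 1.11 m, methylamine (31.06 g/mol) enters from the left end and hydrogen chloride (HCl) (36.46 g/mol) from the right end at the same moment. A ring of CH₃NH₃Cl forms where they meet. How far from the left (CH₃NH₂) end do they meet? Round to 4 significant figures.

Graham's law gives d_CH₃NH₂/d_HCl = rate_CH₃NH₂/rate_HCl = √(M_HCl/M_CH₃NH₂) = √(36.46/31.06) = 1.083.
With d_CH₃NH₂ + d_HCl = 1.11 m, d_HCl = 1.11/(1 + 1.083) = 0.5328 m.
d_CH₃NH₂ = 1.11 − 0.5328 = 0.5772 m.

0.5772 m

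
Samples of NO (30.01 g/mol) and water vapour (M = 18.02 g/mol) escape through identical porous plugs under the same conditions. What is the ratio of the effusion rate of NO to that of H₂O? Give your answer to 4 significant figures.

Since effusion rate ∝ 1/√M, rate_NO/rate_H₂O = √(M_H₂O/M_NO) = √(18.02/30.01) = √0.6005 = 0.7749.

0.7749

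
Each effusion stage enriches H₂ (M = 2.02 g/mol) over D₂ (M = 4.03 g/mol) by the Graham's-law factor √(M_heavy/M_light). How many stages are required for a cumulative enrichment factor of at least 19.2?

Single-stage factor α = √(4.03/2.02), so ln α = ½ ln(1.99505) = 0.3453.
Need α^N ≥ 19.2 ⇒ N ≥ ln(19.2) / ln α = 2.955 / 0.3453 = 8.56.
Rounding up, N = 9 stages.

9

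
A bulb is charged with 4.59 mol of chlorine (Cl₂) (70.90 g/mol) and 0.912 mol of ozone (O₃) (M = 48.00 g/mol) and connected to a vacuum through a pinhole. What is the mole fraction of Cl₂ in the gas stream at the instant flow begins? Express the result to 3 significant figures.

Each component's effusion rate ∝ (its partial pressure)·(1/√M) ∝ n_i/√M_i.
Mole fraction of Cl₂ in the effusate = (n_Cl₂/√M_Cl₂) / (n_Cl₂/√M_Cl₂ + n_O₃/√M_O₃)
= (4.59/√70.90) / (4.59/√70.90 + 0.912/√48.00) = 0.5451/(0.5451 + 0.1316) = 0.805.

0.805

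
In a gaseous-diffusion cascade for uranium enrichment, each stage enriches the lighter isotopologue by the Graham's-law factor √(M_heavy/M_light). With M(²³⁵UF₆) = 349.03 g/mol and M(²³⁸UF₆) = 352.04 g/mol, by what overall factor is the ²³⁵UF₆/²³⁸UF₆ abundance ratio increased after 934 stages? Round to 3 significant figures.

55.2

The single-stage factor is √(M_heavy/M_light), so 934 stages give [√(352.04/349.03)]^934 = (352.04/349.03)^(934/2).
= 1.00862^467 = 55.2.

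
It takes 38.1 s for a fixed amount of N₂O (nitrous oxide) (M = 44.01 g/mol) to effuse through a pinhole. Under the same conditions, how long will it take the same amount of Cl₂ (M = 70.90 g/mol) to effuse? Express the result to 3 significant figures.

Using Graham's law: t_Cl₂/t_N₂O = √(M_Cl₂/M_N₂O) = √(70.90/44.01) = √1.611 = 1.269.
So the time for Cl₂ is 38.1 × 1.269 = 48.4 s.

48.4 s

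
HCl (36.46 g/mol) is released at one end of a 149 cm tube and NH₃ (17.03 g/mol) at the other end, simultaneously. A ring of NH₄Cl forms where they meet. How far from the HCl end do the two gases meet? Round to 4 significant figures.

60.49 cm

The fronts meet when d_HCl + d_NH₃ = L with d_HCl/d_NH₃ = √(M_NH₃/M_HCl) (Graham's law). Here √(M_NH₃/M_HCl) = √(17.03/36.46) = 0.6834.
With d_HCl + d_NH₃ = 149 cm, d_NH₃ = 149/(1 + 0.6834) = 88.51 cm.
d_HCl = 149 − 88.51 = 60.49 cm.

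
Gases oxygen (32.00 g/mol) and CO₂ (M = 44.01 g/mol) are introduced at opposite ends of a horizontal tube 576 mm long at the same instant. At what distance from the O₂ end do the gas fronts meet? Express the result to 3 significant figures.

311 mm

Graham's law gives d_O₂/d_CO₂ = rate_O₂/rate_CO₂ = √(M_CO₂/M_O₂) = √(44.01/32.00) = 1.173.
With d_O₂ + d_CO₂ = 576 mm, d_CO₂ = 576/(1 + 1.173) = 265.1 mm.
d_O₂ = 576 − 265.1 = 311 mm.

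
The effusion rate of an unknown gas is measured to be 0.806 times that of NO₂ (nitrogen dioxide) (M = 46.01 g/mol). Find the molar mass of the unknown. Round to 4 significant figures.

Using Graham's law: rate_X/rate_NO₂ = √(M_NO₂/M_X).
0.806 = √(46.01/M_X)
M_X = 46.01 / 0.806² = 46.01 / 0.6496 = 70.82 g/mol

70.82 g/mol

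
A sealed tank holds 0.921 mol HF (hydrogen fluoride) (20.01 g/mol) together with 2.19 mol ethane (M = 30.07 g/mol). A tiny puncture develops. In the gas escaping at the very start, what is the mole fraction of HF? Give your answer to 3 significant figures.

0.340

The effusion rate of species i is ∝ p_i/√M_i ∝ n_i/√M_i.
x_HF(eff) = (n_HF/√M_HF) / (n_HF/√M_HF + n_C₂H₆/√M_C₂H₆)
= (0.921/√20.01) / (0.921/√20.01 + 2.19/√30.07) = 0.2059/(0.2059 + 0.3994) = 0.340.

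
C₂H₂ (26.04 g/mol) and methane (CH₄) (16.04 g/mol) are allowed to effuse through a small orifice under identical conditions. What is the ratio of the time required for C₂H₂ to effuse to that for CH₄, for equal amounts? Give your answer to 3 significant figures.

1.27

Graham's law gives t_C₂H₂/t_CH₄ = √(M_C₂H₂/M_CH₄) = √(26.04/16.04) = √1.623 = 1.27.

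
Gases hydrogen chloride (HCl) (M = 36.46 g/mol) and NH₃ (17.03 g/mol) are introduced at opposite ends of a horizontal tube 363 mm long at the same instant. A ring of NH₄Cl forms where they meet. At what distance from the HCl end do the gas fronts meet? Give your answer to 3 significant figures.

147 mm

Distances travelled in equal time are proportional to diffusion rates, so d_HCl/d_NH₃ = √(M_NH₃/M_HCl) = √(17.03/36.46) = 0.6834.
With d_HCl + d_NH₃ = 363 mm, d_NH₃ = 363/(1 + 0.6834) = 215.6 mm.
d_HCl = 363 − 215.6 = 147 mm.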